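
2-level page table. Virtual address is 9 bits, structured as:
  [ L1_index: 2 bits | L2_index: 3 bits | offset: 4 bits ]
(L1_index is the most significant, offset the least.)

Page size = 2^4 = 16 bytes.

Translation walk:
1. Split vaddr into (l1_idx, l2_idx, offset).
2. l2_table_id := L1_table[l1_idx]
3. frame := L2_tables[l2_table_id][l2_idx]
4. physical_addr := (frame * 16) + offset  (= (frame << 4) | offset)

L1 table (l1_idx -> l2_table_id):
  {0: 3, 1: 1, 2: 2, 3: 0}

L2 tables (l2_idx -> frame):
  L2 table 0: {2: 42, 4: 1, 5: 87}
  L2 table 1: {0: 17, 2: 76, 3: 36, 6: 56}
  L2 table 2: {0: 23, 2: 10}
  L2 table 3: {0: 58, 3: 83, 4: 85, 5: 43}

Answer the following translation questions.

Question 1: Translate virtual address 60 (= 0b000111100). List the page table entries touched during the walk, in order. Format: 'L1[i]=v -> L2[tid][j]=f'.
Answer: L1[0]=3 -> L2[3][3]=83

Derivation:
vaddr = 60 = 0b000111100
Split: l1_idx=0, l2_idx=3, offset=12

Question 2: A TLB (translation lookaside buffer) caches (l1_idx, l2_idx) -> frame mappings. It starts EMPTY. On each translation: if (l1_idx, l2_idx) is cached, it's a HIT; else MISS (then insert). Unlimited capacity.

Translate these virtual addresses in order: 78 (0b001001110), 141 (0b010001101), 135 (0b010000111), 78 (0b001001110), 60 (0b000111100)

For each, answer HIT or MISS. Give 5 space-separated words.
vaddr=78: (0,4) not in TLB -> MISS, insert
vaddr=141: (1,0) not in TLB -> MISS, insert
vaddr=135: (1,0) in TLB -> HIT
vaddr=78: (0,4) in TLB -> HIT
vaddr=60: (0,3) not in TLB -> MISS, insert

Answer: MISS MISS HIT HIT MISS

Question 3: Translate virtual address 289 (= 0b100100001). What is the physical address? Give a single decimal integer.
vaddr = 289 = 0b100100001
Split: l1_idx=2, l2_idx=2, offset=1
L1[2] = 2
L2[2][2] = 10
paddr = 10 * 16 + 1 = 161

Answer: 161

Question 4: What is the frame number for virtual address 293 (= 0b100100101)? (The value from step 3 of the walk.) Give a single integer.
Answer: 10

Derivation:
vaddr = 293: l1_idx=2, l2_idx=2
L1[2] = 2; L2[2][2] = 10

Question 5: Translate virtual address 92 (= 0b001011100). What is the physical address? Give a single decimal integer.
vaddr = 92 = 0b001011100
Split: l1_idx=0, l2_idx=5, offset=12
L1[0] = 3
L2[3][5] = 43
paddr = 43 * 16 + 12 = 700

Answer: 700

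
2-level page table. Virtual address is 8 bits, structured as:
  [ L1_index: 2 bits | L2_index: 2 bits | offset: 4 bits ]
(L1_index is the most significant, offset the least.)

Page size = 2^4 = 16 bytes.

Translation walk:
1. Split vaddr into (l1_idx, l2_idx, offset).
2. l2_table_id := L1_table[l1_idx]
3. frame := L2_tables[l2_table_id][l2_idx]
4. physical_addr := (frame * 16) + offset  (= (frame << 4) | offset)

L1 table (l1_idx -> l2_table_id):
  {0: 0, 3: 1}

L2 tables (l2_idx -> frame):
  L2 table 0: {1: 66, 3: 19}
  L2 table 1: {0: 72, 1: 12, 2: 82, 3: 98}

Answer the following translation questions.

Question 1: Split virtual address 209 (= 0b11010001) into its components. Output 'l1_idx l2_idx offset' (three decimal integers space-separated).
vaddr = 209 = 0b11010001
  top 2 bits -> l1_idx = 3
  next 2 bits -> l2_idx = 1
  bottom 4 bits -> offset = 1

Answer: 3 1 1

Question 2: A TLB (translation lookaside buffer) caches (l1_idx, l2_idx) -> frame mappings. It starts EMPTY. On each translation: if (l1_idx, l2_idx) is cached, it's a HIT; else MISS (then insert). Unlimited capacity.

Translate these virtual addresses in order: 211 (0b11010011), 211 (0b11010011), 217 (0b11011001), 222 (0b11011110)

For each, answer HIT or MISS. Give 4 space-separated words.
vaddr=211: (3,1) not in TLB -> MISS, insert
vaddr=211: (3,1) in TLB -> HIT
vaddr=217: (3,1) in TLB -> HIT
vaddr=222: (3,1) in TLB -> HIT

Answer: MISS HIT HIT HIT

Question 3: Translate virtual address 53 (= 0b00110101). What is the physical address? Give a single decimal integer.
Answer: 309

Derivation:
vaddr = 53 = 0b00110101
Split: l1_idx=0, l2_idx=3, offset=5
L1[0] = 0
L2[0][3] = 19
paddr = 19 * 16 + 5 = 309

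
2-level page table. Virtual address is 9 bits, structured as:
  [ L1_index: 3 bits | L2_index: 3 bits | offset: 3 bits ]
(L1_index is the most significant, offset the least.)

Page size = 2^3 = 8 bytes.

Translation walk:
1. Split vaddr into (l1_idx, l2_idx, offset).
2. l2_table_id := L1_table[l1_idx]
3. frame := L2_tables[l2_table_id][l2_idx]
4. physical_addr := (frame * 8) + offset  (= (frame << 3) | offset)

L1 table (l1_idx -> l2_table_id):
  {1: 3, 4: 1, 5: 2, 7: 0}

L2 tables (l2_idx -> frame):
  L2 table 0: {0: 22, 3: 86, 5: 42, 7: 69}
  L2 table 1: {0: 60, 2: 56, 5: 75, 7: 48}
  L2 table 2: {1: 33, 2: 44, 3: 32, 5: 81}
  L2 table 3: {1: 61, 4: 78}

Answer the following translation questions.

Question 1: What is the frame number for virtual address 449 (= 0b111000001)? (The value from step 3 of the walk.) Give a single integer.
Answer: 22

Derivation:
vaddr = 449: l1_idx=7, l2_idx=0
L1[7] = 0; L2[0][0] = 22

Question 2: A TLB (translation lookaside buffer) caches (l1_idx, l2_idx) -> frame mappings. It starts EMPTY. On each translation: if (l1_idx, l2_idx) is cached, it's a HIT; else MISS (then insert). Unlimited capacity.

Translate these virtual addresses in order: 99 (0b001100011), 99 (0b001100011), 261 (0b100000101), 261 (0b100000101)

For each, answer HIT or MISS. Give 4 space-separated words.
Answer: MISS HIT MISS HIT

Derivation:
vaddr=99: (1,4) not in TLB -> MISS, insert
vaddr=99: (1,4) in TLB -> HIT
vaddr=261: (4,0) not in TLB -> MISS, insert
vaddr=261: (4,0) in TLB -> HIT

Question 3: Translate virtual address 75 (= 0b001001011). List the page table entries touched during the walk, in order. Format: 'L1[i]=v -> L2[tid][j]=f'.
Answer: L1[1]=3 -> L2[3][1]=61

Derivation:
vaddr = 75 = 0b001001011
Split: l1_idx=1, l2_idx=1, offset=3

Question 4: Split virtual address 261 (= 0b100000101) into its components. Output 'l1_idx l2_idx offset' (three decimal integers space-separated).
vaddr = 261 = 0b100000101
  top 3 bits -> l1_idx = 4
  next 3 bits -> l2_idx = 0
  bottom 3 bits -> offset = 5

Answer: 4 0 5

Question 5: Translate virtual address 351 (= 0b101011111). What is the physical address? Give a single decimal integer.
vaddr = 351 = 0b101011111
Split: l1_idx=5, l2_idx=3, offset=7
L1[5] = 2
L2[2][3] = 32
paddr = 32 * 8 + 7 = 263

Answer: 263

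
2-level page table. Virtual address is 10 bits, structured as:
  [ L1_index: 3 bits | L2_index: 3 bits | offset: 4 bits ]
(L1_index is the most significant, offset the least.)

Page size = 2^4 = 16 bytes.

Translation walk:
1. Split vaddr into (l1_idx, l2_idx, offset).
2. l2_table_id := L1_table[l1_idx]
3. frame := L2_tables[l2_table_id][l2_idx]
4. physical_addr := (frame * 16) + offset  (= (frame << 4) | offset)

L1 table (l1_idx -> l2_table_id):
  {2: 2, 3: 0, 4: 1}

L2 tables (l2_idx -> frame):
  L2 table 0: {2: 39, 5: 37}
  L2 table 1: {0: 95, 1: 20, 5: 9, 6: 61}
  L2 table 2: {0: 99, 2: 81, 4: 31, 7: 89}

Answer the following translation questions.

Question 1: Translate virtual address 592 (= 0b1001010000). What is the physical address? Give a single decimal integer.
Answer: 144

Derivation:
vaddr = 592 = 0b1001010000
Split: l1_idx=4, l2_idx=5, offset=0
L1[4] = 1
L2[1][5] = 9
paddr = 9 * 16 + 0 = 144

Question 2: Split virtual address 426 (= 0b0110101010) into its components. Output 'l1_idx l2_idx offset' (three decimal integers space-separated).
Answer: 3 2 10

Derivation:
vaddr = 426 = 0b0110101010
  top 3 bits -> l1_idx = 3
  next 3 bits -> l2_idx = 2
  bottom 4 bits -> offset = 10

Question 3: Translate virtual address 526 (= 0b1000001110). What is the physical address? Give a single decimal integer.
vaddr = 526 = 0b1000001110
Split: l1_idx=4, l2_idx=0, offset=14
L1[4] = 1
L2[1][0] = 95
paddr = 95 * 16 + 14 = 1534

Answer: 1534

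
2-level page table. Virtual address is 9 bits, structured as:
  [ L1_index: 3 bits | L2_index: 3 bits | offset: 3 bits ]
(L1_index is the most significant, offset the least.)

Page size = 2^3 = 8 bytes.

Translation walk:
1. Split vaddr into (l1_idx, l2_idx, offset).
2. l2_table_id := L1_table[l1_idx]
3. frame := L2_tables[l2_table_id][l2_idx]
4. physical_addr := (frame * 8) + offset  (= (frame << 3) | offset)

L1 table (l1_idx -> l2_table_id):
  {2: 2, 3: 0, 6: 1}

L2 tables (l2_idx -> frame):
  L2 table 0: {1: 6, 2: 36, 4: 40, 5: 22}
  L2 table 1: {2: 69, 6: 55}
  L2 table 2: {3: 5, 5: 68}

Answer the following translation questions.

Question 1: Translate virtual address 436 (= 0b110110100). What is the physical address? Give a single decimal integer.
Answer: 444

Derivation:
vaddr = 436 = 0b110110100
Split: l1_idx=6, l2_idx=6, offset=4
L1[6] = 1
L2[1][6] = 55
paddr = 55 * 8 + 4 = 444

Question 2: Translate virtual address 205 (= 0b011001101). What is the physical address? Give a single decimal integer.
vaddr = 205 = 0b011001101
Split: l1_idx=3, l2_idx=1, offset=5
L1[3] = 0
L2[0][1] = 6
paddr = 6 * 8 + 5 = 53

Answer: 53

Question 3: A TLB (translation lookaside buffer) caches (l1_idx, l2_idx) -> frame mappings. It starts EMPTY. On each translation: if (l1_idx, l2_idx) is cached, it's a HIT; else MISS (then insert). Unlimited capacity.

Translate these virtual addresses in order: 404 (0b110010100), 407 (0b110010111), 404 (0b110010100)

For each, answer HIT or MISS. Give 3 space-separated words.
vaddr=404: (6,2) not in TLB -> MISS, insert
vaddr=407: (6,2) in TLB -> HIT
vaddr=404: (6,2) in TLB -> HIT

Answer: MISS HIT HIT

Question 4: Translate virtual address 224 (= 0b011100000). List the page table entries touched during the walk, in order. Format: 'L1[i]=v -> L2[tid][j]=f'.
Answer: L1[3]=0 -> L2[0][4]=40

Derivation:
vaddr = 224 = 0b011100000
Split: l1_idx=3, l2_idx=4, offset=0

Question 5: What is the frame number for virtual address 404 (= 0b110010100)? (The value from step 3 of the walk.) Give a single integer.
Answer: 69

Derivation:
vaddr = 404: l1_idx=6, l2_idx=2
L1[6] = 1; L2[1][2] = 69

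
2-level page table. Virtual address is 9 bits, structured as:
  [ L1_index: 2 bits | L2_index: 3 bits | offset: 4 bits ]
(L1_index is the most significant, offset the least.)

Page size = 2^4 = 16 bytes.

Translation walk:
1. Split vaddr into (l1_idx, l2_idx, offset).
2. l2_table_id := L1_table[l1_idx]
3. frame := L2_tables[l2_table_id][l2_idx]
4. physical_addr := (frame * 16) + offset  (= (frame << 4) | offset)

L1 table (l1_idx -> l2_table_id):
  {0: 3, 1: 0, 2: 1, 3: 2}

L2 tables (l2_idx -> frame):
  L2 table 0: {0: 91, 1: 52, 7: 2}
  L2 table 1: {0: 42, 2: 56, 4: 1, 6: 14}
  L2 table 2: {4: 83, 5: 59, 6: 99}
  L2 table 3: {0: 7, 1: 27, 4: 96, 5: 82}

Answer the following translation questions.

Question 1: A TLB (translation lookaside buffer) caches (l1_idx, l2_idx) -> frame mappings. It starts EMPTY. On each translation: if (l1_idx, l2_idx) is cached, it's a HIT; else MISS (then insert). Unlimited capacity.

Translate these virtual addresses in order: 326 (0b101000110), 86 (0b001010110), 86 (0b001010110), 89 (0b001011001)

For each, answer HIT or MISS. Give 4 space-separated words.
Answer: MISS MISS HIT HIT

Derivation:
vaddr=326: (2,4) not in TLB -> MISS, insert
vaddr=86: (0,5) not in TLB -> MISS, insert
vaddr=86: (0,5) in TLB -> HIT
vaddr=89: (0,5) in TLB -> HIT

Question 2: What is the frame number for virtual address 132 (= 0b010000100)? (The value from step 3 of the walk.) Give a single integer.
Answer: 91

Derivation:
vaddr = 132: l1_idx=1, l2_idx=0
L1[1] = 0; L2[0][0] = 91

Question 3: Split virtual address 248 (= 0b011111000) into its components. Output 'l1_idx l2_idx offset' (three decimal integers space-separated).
vaddr = 248 = 0b011111000
  top 2 bits -> l1_idx = 1
  next 3 bits -> l2_idx = 7
  bottom 4 bits -> offset = 8

Answer: 1 7 8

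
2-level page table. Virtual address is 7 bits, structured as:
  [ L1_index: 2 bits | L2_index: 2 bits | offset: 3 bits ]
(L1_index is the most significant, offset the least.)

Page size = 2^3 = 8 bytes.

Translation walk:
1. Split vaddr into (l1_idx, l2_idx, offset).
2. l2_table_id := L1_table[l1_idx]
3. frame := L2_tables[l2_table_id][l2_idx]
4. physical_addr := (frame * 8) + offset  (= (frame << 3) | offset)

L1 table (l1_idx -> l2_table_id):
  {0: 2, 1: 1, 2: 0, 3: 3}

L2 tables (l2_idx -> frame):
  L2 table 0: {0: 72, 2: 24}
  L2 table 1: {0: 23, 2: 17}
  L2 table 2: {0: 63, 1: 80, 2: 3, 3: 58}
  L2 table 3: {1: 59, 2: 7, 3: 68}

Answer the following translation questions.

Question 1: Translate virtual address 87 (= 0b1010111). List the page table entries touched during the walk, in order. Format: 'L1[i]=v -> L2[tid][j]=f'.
vaddr = 87 = 0b1010111
Split: l1_idx=2, l2_idx=2, offset=7

Answer: L1[2]=0 -> L2[0][2]=24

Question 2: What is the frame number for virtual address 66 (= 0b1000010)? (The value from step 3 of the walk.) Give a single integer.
Answer: 72

Derivation:
vaddr = 66: l1_idx=2, l2_idx=0
L1[2] = 0; L2[0][0] = 72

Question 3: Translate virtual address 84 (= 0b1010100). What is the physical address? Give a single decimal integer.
vaddr = 84 = 0b1010100
Split: l1_idx=2, l2_idx=2, offset=4
L1[2] = 0
L2[0][2] = 24
paddr = 24 * 8 + 4 = 196

Answer: 196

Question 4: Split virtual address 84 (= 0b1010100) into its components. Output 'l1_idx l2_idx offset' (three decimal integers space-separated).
Answer: 2 2 4

Derivation:
vaddr = 84 = 0b1010100
  top 2 bits -> l1_idx = 2
  next 2 bits -> l2_idx = 2
  bottom 3 bits -> offset = 4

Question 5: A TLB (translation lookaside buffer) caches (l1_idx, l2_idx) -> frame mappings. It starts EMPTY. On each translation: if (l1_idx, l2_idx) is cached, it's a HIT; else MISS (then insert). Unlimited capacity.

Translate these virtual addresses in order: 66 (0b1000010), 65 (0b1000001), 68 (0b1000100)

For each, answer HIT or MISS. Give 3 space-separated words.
vaddr=66: (2,0) not in TLB -> MISS, insert
vaddr=65: (2,0) in TLB -> HIT
vaddr=68: (2,0) in TLB -> HIT

Answer: MISS HIT HIT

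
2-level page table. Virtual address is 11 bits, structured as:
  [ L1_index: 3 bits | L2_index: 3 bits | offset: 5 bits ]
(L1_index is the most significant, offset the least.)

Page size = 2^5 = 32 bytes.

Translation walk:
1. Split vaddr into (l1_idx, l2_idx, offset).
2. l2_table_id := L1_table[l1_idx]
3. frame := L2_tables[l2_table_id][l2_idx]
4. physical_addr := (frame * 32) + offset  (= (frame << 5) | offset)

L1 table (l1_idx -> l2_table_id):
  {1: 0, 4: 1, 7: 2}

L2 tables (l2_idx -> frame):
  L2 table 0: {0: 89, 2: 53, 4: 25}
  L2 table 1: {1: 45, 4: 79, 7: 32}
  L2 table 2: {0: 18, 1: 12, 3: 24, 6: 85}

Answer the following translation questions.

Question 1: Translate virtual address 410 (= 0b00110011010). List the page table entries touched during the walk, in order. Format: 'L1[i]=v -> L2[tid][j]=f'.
vaddr = 410 = 0b00110011010
Split: l1_idx=1, l2_idx=4, offset=26

Answer: L1[1]=0 -> L2[0][4]=25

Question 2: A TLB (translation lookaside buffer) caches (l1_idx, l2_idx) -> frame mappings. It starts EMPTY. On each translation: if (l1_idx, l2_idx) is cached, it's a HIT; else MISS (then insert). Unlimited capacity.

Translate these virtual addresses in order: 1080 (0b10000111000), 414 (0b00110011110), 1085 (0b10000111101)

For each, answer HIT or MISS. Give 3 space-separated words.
Answer: MISS MISS HIT

Derivation:
vaddr=1080: (4,1) not in TLB -> MISS, insert
vaddr=414: (1,4) not in TLB -> MISS, insert
vaddr=1085: (4,1) in TLB -> HIT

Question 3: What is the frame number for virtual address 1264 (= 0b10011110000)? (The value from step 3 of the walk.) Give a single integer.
Answer: 32

Derivation:
vaddr = 1264: l1_idx=4, l2_idx=7
L1[4] = 1; L2[1][7] = 32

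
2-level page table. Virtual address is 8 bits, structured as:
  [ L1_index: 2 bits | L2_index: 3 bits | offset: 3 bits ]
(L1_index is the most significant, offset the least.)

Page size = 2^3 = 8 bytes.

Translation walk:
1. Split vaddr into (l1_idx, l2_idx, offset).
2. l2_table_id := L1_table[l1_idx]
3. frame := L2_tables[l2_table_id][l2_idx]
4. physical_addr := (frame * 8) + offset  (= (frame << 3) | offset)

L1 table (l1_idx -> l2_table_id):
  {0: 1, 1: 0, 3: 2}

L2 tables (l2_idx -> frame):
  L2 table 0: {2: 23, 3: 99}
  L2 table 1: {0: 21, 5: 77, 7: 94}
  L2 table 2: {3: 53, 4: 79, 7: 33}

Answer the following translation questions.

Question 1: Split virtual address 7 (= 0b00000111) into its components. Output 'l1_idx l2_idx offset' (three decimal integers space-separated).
Answer: 0 0 7

Derivation:
vaddr = 7 = 0b00000111
  top 2 bits -> l1_idx = 0
  next 3 bits -> l2_idx = 0
  bottom 3 bits -> offset = 7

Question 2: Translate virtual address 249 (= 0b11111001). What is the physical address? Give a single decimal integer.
Answer: 265

Derivation:
vaddr = 249 = 0b11111001
Split: l1_idx=3, l2_idx=7, offset=1
L1[3] = 2
L2[2][7] = 33
paddr = 33 * 8 + 1 = 265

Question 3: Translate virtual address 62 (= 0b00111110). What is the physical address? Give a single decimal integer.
Answer: 758

Derivation:
vaddr = 62 = 0b00111110
Split: l1_idx=0, l2_idx=7, offset=6
L1[0] = 1
L2[1][7] = 94
paddr = 94 * 8 + 6 = 758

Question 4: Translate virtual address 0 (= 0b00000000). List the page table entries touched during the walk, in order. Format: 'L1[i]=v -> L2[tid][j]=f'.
vaddr = 0 = 0b00000000
Split: l1_idx=0, l2_idx=0, offset=0

Answer: L1[0]=1 -> L2[1][0]=21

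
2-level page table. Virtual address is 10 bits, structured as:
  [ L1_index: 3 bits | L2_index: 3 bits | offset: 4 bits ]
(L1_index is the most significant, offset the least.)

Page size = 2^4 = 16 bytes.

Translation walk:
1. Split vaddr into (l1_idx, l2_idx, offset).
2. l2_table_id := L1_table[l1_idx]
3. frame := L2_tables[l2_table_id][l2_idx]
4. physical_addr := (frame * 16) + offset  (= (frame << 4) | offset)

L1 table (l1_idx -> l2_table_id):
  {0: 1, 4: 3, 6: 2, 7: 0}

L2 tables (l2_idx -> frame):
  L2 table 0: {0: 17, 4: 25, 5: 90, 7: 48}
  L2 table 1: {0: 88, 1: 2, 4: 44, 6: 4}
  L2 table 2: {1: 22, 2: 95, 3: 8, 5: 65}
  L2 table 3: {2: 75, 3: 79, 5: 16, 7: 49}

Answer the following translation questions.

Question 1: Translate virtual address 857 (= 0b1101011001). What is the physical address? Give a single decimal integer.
Answer: 1049

Derivation:
vaddr = 857 = 0b1101011001
Split: l1_idx=6, l2_idx=5, offset=9
L1[6] = 2
L2[2][5] = 65
paddr = 65 * 16 + 9 = 1049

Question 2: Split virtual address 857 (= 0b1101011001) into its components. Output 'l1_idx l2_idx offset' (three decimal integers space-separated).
Answer: 6 5 9

Derivation:
vaddr = 857 = 0b1101011001
  top 3 bits -> l1_idx = 6
  next 3 bits -> l2_idx = 5
  bottom 4 bits -> offset = 9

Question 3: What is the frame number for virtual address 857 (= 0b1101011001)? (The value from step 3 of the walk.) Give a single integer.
Answer: 65

Derivation:
vaddr = 857: l1_idx=6, l2_idx=5
L1[6] = 2; L2[2][5] = 65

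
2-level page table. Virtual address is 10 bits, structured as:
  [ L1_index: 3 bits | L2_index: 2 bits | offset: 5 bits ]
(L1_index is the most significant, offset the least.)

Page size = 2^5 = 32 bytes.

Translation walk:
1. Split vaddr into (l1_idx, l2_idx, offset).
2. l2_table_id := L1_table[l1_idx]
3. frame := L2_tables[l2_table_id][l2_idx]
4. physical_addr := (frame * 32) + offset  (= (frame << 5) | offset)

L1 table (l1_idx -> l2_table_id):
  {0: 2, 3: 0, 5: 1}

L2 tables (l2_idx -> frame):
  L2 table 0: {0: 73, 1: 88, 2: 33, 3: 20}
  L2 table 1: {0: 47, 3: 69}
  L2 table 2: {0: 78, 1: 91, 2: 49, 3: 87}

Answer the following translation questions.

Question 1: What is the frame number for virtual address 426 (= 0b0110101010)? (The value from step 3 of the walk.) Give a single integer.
Answer: 88

Derivation:
vaddr = 426: l1_idx=3, l2_idx=1
L1[3] = 0; L2[0][1] = 88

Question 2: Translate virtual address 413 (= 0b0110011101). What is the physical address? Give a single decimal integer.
Answer: 2365

Derivation:
vaddr = 413 = 0b0110011101
Split: l1_idx=3, l2_idx=0, offset=29
L1[3] = 0
L2[0][0] = 73
paddr = 73 * 32 + 29 = 2365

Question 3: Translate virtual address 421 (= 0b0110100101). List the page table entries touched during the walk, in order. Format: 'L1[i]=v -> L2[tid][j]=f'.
vaddr = 421 = 0b0110100101
Split: l1_idx=3, l2_idx=1, offset=5

Answer: L1[3]=0 -> L2[0][1]=88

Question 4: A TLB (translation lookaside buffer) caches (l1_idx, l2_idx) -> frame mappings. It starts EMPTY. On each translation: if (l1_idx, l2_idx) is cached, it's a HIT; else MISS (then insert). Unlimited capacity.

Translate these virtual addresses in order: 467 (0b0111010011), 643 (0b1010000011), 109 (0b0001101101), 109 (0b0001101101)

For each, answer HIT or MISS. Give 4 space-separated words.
vaddr=467: (3,2) not in TLB -> MISS, insert
vaddr=643: (5,0) not in TLB -> MISS, insert
vaddr=109: (0,3) not in TLB -> MISS, insert
vaddr=109: (0,3) in TLB -> HIT

Answer: MISS MISS MISS HIT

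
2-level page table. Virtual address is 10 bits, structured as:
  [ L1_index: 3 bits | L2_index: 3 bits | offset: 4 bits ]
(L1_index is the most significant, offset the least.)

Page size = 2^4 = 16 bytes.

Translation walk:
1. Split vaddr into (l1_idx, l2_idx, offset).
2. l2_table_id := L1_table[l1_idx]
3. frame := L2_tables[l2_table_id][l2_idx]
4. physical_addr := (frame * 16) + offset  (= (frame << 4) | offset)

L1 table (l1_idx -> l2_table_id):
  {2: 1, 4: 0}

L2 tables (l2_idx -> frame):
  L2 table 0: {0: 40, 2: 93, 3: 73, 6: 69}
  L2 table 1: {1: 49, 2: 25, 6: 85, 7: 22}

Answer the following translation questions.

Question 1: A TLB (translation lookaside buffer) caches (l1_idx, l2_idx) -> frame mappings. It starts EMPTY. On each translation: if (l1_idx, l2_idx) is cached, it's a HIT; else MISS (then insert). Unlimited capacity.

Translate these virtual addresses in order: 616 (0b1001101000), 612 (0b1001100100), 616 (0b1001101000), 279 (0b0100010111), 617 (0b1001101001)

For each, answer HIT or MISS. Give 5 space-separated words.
vaddr=616: (4,6) not in TLB -> MISS, insert
vaddr=612: (4,6) in TLB -> HIT
vaddr=616: (4,6) in TLB -> HIT
vaddr=279: (2,1) not in TLB -> MISS, insert
vaddr=617: (4,6) in TLB -> HIT

Answer: MISS HIT HIT MISS HIT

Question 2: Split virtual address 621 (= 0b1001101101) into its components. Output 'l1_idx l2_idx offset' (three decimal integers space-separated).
Answer: 4 6 13

Derivation:
vaddr = 621 = 0b1001101101
  top 3 bits -> l1_idx = 4
  next 3 bits -> l2_idx = 6
  bottom 4 bits -> offset = 13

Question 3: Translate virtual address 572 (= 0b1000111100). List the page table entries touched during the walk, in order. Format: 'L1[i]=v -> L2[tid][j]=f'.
Answer: L1[4]=0 -> L2[0][3]=73

Derivation:
vaddr = 572 = 0b1000111100
Split: l1_idx=4, l2_idx=3, offset=12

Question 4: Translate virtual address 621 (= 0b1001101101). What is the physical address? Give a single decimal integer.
vaddr = 621 = 0b1001101101
Split: l1_idx=4, l2_idx=6, offset=13
L1[4] = 0
L2[0][6] = 69
paddr = 69 * 16 + 13 = 1117

Answer: 1117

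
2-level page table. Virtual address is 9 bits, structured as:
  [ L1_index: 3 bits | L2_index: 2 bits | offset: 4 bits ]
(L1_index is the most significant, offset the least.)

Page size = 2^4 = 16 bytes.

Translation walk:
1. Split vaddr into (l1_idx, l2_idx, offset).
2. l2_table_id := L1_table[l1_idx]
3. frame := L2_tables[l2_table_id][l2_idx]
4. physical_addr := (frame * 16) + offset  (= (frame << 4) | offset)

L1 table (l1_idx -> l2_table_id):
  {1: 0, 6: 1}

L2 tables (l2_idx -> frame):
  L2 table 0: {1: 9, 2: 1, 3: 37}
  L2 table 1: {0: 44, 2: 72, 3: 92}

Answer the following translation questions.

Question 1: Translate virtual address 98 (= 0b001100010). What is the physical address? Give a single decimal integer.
vaddr = 98 = 0b001100010
Split: l1_idx=1, l2_idx=2, offset=2
L1[1] = 0
L2[0][2] = 1
paddr = 1 * 16 + 2 = 18

Answer: 18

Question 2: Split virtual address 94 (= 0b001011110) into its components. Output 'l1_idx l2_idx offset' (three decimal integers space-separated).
Answer: 1 1 14

Derivation:
vaddr = 94 = 0b001011110
  top 3 bits -> l1_idx = 1
  next 2 bits -> l2_idx = 1
  bottom 4 bits -> offset = 14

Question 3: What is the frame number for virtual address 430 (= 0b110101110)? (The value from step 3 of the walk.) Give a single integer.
Answer: 72

Derivation:
vaddr = 430: l1_idx=6, l2_idx=2
L1[6] = 1; L2[1][2] = 72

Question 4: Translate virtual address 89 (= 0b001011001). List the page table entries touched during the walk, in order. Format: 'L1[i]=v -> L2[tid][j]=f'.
vaddr = 89 = 0b001011001
Split: l1_idx=1, l2_idx=1, offset=9

Answer: L1[1]=0 -> L2[0][1]=9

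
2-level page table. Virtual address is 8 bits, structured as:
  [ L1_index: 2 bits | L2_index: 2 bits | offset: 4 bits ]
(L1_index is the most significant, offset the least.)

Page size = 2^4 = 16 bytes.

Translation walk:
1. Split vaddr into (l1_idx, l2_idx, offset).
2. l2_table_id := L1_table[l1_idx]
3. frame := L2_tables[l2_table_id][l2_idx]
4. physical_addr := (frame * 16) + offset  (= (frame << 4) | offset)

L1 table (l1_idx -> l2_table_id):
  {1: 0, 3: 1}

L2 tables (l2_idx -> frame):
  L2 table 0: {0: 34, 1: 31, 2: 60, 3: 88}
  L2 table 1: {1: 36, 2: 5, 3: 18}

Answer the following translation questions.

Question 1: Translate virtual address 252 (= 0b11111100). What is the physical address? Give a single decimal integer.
Answer: 300

Derivation:
vaddr = 252 = 0b11111100
Split: l1_idx=3, l2_idx=3, offset=12
L1[3] = 1
L2[1][3] = 18
paddr = 18 * 16 + 12 = 300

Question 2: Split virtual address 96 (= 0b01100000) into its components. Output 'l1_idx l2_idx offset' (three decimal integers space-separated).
vaddr = 96 = 0b01100000
  top 2 bits -> l1_idx = 1
  next 2 bits -> l2_idx = 2
  bottom 4 bits -> offset = 0

Answer: 1 2 0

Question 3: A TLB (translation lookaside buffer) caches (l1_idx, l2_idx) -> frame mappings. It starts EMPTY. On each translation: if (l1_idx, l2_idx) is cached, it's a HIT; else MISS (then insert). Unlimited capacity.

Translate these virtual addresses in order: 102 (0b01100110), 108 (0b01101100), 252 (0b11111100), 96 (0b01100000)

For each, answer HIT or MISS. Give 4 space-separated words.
vaddr=102: (1,2) not in TLB -> MISS, insert
vaddr=108: (1,2) in TLB -> HIT
vaddr=252: (3,3) not in TLB -> MISS, insert
vaddr=96: (1,2) in TLB -> HIT

Answer: MISS HIT MISS HIT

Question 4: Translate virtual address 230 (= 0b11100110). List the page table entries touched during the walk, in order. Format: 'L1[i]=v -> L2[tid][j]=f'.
Answer: L1[3]=1 -> L2[1][2]=5

Derivation:
vaddr = 230 = 0b11100110
Split: l1_idx=3, l2_idx=2, offset=6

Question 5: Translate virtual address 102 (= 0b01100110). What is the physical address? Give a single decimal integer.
Answer: 966

Derivation:
vaddr = 102 = 0b01100110
Split: l1_idx=1, l2_idx=2, offset=6
L1[1] = 0
L2[0][2] = 60
paddr = 60 * 16 + 6 = 966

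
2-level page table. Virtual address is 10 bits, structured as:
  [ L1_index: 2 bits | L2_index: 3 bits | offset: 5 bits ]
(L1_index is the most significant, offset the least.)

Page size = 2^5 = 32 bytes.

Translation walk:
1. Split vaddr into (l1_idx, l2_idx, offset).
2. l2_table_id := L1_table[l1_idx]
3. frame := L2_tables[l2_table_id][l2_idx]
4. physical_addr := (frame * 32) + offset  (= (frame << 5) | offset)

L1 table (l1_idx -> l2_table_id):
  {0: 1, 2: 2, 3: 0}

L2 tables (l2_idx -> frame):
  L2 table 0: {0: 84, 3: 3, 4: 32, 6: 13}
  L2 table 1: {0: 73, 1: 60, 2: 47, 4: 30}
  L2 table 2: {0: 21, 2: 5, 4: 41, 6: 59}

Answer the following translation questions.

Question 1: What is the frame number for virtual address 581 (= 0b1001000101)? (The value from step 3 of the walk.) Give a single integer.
Answer: 5

Derivation:
vaddr = 581: l1_idx=2, l2_idx=2
L1[2] = 2; L2[2][2] = 5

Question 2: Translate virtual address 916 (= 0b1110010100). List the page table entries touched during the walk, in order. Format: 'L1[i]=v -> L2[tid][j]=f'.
vaddr = 916 = 0b1110010100
Split: l1_idx=3, l2_idx=4, offset=20

Answer: L1[3]=0 -> L2[0][4]=32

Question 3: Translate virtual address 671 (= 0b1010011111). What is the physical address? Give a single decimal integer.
vaddr = 671 = 0b1010011111
Split: l1_idx=2, l2_idx=4, offset=31
L1[2] = 2
L2[2][4] = 41
paddr = 41 * 32 + 31 = 1343

Answer: 1343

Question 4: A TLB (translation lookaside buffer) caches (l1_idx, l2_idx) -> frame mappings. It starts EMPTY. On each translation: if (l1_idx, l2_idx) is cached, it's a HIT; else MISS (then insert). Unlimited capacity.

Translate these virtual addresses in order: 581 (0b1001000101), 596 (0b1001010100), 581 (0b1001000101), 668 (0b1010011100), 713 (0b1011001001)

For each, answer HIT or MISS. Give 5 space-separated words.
Answer: MISS HIT HIT MISS MISS

Derivation:
vaddr=581: (2,2) not in TLB -> MISS, insert
vaddr=596: (2,2) in TLB -> HIT
vaddr=581: (2,2) in TLB -> HIT
vaddr=668: (2,4) not in TLB -> MISS, insert
vaddr=713: (2,6) not in TLB -> MISS, insert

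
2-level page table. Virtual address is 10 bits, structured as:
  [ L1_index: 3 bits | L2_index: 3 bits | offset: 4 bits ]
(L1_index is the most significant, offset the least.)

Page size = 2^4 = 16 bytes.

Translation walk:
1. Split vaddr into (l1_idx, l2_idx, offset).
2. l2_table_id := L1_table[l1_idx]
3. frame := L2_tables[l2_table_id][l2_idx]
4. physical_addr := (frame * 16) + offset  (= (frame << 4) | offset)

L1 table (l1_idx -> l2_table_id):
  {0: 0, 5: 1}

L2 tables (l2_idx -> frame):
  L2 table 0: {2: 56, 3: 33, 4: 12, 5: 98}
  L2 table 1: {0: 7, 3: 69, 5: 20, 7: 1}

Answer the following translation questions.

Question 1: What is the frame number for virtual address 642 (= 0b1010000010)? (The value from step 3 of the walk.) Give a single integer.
vaddr = 642: l1_idx=5, l2_idx=0
L1[5] = 1; L2[1][0] = 7

Answer: 7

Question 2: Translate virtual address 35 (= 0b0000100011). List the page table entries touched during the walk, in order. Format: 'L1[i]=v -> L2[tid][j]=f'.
vaddr = 35 = 0b0000100011
Split: l1_idx=0, l2_idx=2, offset=3

Answer: L1[0]=0 -> L2[0][2]=56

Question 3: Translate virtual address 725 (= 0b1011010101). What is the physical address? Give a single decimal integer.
Answer: 325

Derivation:
vaddr = 725 = 0b1011010101
Split: l1_idx=5, l2_idx=5, offset=5
L1[5] = 1
L2[1][5] = 20
paddr = 20 * 16 + 5 = 325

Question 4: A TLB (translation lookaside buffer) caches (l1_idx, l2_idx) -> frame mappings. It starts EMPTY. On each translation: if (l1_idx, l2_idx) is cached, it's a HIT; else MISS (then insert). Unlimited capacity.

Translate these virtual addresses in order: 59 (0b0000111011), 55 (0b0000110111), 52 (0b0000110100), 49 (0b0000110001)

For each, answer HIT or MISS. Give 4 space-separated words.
vaddr=59: (0,3) not in TLB -> MISS, insert
vaddr=55: (0,3) in TLB -> HIT
vaddr=52: (0,3) in TLB -> HIT
vaddr=49: (0,3) in TLB -> HIT

Answer: MISS HIT HIT HIT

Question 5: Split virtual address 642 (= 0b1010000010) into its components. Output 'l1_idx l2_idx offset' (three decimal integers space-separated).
vaddr = 642 = 0b1010000010
  top 3 bits -> l1_idx = 5
  next 3 bits -> l2_idx = 0
  bottom 4 bits -> offset = 2

Answer: 5 0 2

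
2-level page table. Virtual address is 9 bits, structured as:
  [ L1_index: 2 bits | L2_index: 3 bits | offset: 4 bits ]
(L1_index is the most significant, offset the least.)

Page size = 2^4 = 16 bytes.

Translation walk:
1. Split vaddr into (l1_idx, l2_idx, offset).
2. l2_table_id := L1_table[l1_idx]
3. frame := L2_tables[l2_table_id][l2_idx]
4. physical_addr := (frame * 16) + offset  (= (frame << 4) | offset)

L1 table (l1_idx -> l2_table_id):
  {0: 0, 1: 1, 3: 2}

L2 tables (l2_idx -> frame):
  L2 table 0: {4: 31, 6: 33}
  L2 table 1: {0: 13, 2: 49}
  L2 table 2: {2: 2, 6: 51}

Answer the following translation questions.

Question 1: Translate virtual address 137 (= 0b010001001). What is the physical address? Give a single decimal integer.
Answer: 217

Derivation:
vaddr = 137 = 0b010001001
Split: l1_idx=1, l2_idx=0, offset=9
L1[1] = 1
L2[1][0] = 13
paddr = 13 * 16 + 9 = 217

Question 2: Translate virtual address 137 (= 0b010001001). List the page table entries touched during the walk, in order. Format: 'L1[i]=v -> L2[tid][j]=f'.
Answer: L1[1]=1 -> L2[1][0]=13

Derivation:
vaddr = 137 = 0b010001001
Split: l1_idx=1, l2_idx=0, offset=9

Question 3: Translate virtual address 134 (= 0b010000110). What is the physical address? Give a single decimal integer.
vaddr = 134 = 0b010000110
Split: l1_idx=1, l2_idx=0, offset=6
L1[1] = 1
L2[1][0] = 13
paddr = 13 * 16 + 6 = 214

Answer: 214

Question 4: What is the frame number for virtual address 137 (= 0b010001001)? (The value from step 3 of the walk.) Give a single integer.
vaddr = 137: l1_idx=1, l2_idx=0
L1[1] = 1; L2[1][0] = 13

Answer: 13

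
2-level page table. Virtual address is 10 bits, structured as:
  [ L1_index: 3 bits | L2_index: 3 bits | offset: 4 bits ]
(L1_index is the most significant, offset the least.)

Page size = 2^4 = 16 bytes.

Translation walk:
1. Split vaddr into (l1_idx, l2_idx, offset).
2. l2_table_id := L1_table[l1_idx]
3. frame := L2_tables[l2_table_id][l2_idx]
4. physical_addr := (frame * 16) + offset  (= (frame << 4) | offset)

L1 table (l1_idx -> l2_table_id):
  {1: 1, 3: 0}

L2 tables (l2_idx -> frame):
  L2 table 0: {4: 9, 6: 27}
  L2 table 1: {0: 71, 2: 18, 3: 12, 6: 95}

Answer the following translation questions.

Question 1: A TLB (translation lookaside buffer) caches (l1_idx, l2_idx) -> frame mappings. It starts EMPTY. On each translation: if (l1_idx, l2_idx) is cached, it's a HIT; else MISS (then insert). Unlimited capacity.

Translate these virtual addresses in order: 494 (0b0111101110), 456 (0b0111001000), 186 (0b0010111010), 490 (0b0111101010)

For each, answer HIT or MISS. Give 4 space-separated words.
vaddr=494: (3,6) not in TLB -> MISS, insert
vaddr=456: (3,4) not in TLB -> MISS, insert
vaddr=186: (1,3) not in TLB -> MISS, insert
vaddr=490: (3,6) in TLB -> HIT

Answer: MISS MISS MISS HIT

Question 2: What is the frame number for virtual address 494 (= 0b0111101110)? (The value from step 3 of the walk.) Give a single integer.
Answer: 27

Derivation:
vaddr = 494: l1_idx=3, l2_idx=6
L1[3] = 0; L2[0][6] = 27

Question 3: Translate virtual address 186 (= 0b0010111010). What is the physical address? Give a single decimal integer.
Answer: 202

Derivation:
vaddr = 186 = 0b0010111010
Split: l1_idx=1, l2_idx=3, offset=10
L1[1] = 1
L2[1][3] = 12
paddr = 12 * 16 + 10 = 202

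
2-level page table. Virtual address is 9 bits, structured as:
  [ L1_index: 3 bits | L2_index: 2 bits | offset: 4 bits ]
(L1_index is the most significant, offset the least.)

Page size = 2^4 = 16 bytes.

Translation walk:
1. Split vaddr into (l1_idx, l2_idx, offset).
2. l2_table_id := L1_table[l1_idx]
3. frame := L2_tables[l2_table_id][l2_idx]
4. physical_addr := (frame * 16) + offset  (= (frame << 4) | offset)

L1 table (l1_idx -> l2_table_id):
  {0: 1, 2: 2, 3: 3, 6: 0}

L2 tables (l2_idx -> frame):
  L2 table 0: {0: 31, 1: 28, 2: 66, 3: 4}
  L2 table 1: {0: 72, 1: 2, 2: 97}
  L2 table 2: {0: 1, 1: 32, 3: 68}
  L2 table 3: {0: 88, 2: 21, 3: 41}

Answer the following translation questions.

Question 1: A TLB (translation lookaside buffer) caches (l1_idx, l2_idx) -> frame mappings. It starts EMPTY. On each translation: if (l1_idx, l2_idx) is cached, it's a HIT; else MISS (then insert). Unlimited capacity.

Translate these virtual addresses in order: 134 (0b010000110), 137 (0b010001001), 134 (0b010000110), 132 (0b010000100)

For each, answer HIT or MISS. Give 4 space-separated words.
vaddr=134: (2,0) not in TLB -> MISS, insert
vaddr=137: (2,0) in TLB -> HIT
vaddr=134: (2,0) in TLB -> HIT
vaddr=132: (2,0) in TLB -> HIT

Answer: MISS HIT HIT HIT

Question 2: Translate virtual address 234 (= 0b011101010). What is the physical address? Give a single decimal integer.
Answer: 346

Derivation:
vaddr = 234 = 0b011101010
Split: l1_idx=3, l2_idx=2, offset=10
L1[3] = 3
L2[3][2] = 21
paddr = 21 * 16 + 10 = 346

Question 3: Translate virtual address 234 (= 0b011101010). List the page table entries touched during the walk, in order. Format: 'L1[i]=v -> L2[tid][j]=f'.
vaddr = 234 = 0b011101010
Split: l1_idx=3, l2_idx=2, offset=10

Answer: L1[3]=3 -> L2[3][2]=21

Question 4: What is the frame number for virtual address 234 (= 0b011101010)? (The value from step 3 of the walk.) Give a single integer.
Answer: 21

Derivation:
vaddr = 234: l1_idx=3, l2_idx=2
L1[3] = 3; L2[3][2] = 21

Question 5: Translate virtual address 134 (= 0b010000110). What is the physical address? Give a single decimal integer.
vaddr = 134 = 0b010000110
Split: l1_idx=2, l2_idx=0, offset=6
L1[2] = 2
L2[2][0] = 1
paddr = 1 * 16 + 6 = 22

Answer: 22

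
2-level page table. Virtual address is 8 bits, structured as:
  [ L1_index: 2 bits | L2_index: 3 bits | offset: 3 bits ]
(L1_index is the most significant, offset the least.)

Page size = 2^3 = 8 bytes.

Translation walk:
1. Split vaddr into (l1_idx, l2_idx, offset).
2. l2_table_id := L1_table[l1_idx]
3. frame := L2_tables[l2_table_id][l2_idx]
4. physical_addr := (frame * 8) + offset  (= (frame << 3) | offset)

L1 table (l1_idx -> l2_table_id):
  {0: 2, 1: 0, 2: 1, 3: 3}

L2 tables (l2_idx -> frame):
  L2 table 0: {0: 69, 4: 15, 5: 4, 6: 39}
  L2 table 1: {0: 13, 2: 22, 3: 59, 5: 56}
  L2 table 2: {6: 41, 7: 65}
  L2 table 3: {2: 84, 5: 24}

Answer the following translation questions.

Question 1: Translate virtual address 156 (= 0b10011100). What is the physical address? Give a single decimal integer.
vaddr = 156 = 0b10011100
Split: l1_idx=2, l2_idx=3, offset=4
L1[2] = 1
L2[1][3] = 59
paddr = 59 * 8 + 4 = 476

Answer: 476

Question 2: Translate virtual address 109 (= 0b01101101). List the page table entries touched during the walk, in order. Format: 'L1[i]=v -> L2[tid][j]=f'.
Answer: L1[1]=0 -> L2[0][5]=4

Derivation:
vaddr = 109 = 0b01101101
Split: l1_idx=1, l2_idx=5, offset=5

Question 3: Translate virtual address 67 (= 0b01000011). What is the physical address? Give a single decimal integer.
vaddr = 67 = 0b01000011
Split: l1_idx=1, l2_idx=0, offset=3
L1[1] = 0
L2[0][0] = 69
paddr = 69 * 8 + 3 = 555

Answer: 555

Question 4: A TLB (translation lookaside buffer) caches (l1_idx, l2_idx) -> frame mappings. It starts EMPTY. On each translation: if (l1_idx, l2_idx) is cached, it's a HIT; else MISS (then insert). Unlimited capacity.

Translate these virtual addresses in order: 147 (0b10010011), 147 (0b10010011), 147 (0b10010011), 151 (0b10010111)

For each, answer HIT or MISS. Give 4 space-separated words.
Answer: MISS HIT HIT HIT

Derivation:
vaddr=147: (2,2) not in TLB -> MISS, insert
vaddr=147: (2,2) in TLB -> HIT
vaddr=147: (2,2) in TLB -> HIT
vaddr=151: (2,2) in TLB -> HIT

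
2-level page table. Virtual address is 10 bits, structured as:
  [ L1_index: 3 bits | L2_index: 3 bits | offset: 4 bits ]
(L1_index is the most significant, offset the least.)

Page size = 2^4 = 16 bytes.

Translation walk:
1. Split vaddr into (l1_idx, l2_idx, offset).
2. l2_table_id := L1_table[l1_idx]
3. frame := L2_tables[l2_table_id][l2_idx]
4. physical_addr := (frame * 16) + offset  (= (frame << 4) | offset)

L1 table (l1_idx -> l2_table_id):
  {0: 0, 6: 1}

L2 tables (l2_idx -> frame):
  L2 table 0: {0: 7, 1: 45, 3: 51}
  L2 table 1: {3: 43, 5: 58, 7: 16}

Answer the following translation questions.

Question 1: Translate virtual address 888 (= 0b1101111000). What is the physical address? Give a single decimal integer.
vaddr = 888 = 0b1101111000
Split: l1_idx=6, l2_idx=7, offset=8
L1[6] = 1
L2[1][7] = 16
paddr = 16 * 16 + 8 = 264

Answer: 264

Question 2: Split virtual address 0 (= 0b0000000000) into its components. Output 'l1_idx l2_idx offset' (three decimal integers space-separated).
Answer: 0 0 0

Derivation:
vaddr = 0 = 0b0000000000
  top 3 bits -> l1_idx = 0
  next 3 bits -> l2_idx = 0
  bottom 4 bits -> offset = 0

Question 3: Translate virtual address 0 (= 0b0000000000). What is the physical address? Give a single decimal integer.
vaddr = 0 = 0b0000000000
Split: l1_idx=0, l2_idx=0, offset=0
L1[0] = 0
L2[0][0] = 7
paddr = 7 * 16 + 0 = 112

Answer: 112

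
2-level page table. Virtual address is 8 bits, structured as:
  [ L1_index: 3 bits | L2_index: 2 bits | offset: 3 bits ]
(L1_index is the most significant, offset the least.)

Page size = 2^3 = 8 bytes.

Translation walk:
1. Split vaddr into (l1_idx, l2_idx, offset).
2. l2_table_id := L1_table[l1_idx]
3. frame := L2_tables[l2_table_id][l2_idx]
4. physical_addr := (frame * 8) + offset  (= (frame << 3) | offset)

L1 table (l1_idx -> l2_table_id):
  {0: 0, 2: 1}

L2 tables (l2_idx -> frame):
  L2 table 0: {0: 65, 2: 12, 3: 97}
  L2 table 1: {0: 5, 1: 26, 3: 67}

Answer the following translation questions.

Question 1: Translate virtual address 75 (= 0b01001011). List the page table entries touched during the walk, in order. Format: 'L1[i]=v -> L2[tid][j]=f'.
Answer: L1[2]=1 -> L2[1][1]=26

Derivation:
vaddr = 75 = 0b01001011
Split: l1_idx=2, l2_idx=1, offset=3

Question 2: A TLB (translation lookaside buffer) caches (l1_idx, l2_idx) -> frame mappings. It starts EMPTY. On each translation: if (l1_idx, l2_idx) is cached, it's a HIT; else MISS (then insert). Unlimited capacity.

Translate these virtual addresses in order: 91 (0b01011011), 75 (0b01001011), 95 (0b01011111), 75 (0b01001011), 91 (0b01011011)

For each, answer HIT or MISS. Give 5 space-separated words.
Answer: MISS MISS HIT HIT HIT

Derivation:
vaddr=91: (2,3) not in TLB -> MISS, insert
vaddr=75: (2,1) not in TLB -> MISS, insert
vaddr=95: (2,3) in TLB -> HIT
vaddr=75: (2,1) in TLB -> HIT
vaddr=91: (2,3) in TLB -> HIT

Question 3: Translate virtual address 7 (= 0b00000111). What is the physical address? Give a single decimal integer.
vaddr = 7 = 0b00000111
Split: l1_idx=0, l2_idx=0, offset=7
L1[0] = 0
L2[0][0] = 65
paddr = 65 * 8 + 7 = 527

Answer: 527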